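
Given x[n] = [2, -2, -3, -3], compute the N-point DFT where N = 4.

X[k] = Σ(n=0 to 3) x[n] · ω_4^(nk)
where ω_4 = e^(-2πi/4)

Computing each X[k]:
X[0] = -6
X[1] = 5-1i
X[2] = 4
X[3] = 5+1i

X = [-6, 5-1i, 4, 5+1i]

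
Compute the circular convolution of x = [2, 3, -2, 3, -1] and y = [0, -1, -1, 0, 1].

(x ⊛ y)[n] = Σ(m=0 to 4) x[m] · y[(n-m) mod 5]

Computing each output sample:
(x ⊛ y)[0] = 1
(x ⊛ y)[1] = -3
(x ⊛ y)[2] = -2
(x ⊛ y)[3] = -2
(x ⊛ y)[4] = 1

x ⊛ y = [1, -3, -2, -2, 1]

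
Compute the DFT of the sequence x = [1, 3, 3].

X[k] = Σ(n=0 to 2) x[n] · ω_3^(nk)
where ω_3 = e^(-2πi/3)

Computing each X[k]:
X[0] = 7
X[1] = -2
X[2] = -2

X = [7, -2, -2]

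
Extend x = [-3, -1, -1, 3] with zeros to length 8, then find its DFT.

Original 4-point DFT: [-2, -2+4i, -6, -2-4i]
Zero-padded 8-point DFT provides frequency interpolation.

DFT_8([x, 0, ...]) = [-2, -5.8284-0.4142i, -2+4i, -0.1716-2.4142i, -6, -0.1716+2.4142i, -2-4i, -5.8284+0.4142i]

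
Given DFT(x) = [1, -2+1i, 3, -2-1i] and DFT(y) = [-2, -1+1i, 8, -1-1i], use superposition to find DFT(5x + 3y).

By linearity: DFT(5x + 3y) = 5·DFT(x) + 3·DFT(y)
= 5·[1, -2+1i, 3, -2-1i] + 3·[-2, -1+1i, 8, -1-1i]

Computing element-wise:
Z[0] = 5·(1) + 3·(-2) = -1
Z[1] = 5·(-2+1i) + 3·(-1+1i) = -13+8i
Z[2] = 5·(3) + 3·(8) = 39
Z[3] = 5·(-2-1i) + 3·(-1-1i) = -13-8i

DFT(5x + 3y) = 5·X + 3·Y = [-1, -13+8i, 39, -13-8i]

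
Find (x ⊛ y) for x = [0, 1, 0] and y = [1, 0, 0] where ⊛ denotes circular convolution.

(x ⊛ y)[n] = Σ(m=0 to 2) x[m] · y[(n-m) mod 3]

Computing each output sample:
(x ⊛ y)[0] = 0
(x ⊛ y)[1] = 1
(x ⊛ y)[2] = 0

x ⊛ y = [0, 1, 0]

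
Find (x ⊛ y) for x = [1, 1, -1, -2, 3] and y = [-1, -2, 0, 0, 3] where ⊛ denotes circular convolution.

(x ⊛ y)[n] = Σ(m=0 to 4) x[m] · y[(n-m) mod 5]

Computing each output sample:
(x ⊛ y)[0] = -4
(x ⊛ y)[1] = -6
(x ⊛ y)[2] = -7
(x ⊛ y)[3] = 13
(x ⊛ y)[4] = 4

x ⊛ y = [-4, -6, -7, 13, 4]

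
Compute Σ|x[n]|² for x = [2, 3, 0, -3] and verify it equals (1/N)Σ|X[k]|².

Time domain:
Σ|x[n]|² = |2|² + |3|² + |0|² + |-3|² = 22.0000

Frequency domain:
(1/4)Σ|X[k]|² = (1/4)(|2|² + |2-6i|² + |2|² + |2+6i|²) = (1/4)·88.0000 = 22.0000

Both sides agree, confirming Parseval's theorem.

Σ|x[n]|² = (1/N)Σ|X[k]|² = 22.0000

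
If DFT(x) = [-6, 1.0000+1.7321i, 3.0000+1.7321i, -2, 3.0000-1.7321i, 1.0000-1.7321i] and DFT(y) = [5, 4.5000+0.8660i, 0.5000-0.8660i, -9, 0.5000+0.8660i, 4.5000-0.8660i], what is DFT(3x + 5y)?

By linearity: DFT(3x + 5y) = 3·DFT(x) + 5·DFT(y)
= 3·[-6, 1.0000+1.7321i, 3.0000+1.7321i, -2, 3.0000-1.7321i, 1.0000-1.7321i] + 5·[5, 4.5000+0.8660i, 0.5000-0.8660i, -9, 0.5000+0.8660i, 4.5000-0.8660i]

Computing element-wise:
Z[0] = 3·(-6) + 5·(5) = 7
Z[1] = 3·(1.0000+1.7321i) + 5·(4.5000+0.8660i) = 25.5000+9.5263i
Z[2] = 3·(3.0000+1.7321i) + 5·(0.5000-0.8660i) = 11.5000+0.8663i
Z[3] = 3·(-2) + 5·(-9) = -51
Z[4] = 3·(3.0000-1.7321i) + 5·(0.5000+0.8660i) = 11.5000-0.8663i
Z[5] = 3·(1.0000-1.7321i) + 5·(4.5000-0.8660i) = 25.5000-9.5263i

DFT(3x + 5y) = 3·X + 5·Y = [7, 25.5000+9.5263i, 11.5000+0.8663i, -51, 11.5000-0.8663i, 25.5000-9.5263i]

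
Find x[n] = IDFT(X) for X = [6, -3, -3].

x[n] = (1/3) Σ(k=0 to 2) X[k] · e^(2πikn/3)

Computing each x[n]:
x[0] = 0
x[1] = 3
x[2] = 3

x = [0, 3, 3]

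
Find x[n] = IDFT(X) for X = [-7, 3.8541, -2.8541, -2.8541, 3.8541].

x[n] = (1/5) Σ(k=0 to 4) X[k] · e^(2πikn/5)

Computing each x[n]:
x[0] = -1
x[1] = 0
x[2] = -3
x[3] = -3
x[4] = 0

x = [-1, 0, -3, -3, 0]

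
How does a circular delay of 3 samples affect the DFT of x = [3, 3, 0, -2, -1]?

Time shift by 3: X_shifted[k] = ω_5^(3k) · X[k]
Shifted x = [0, -2, -1, 3, 3]

DFT(x[n-3]) = [3, -1.3090+7.1064i, -0.1910-0.8653i, -0.1910+0.8653i, -1.3090-7.1064i]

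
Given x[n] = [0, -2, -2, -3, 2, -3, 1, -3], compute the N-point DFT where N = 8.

X[k] = Σ(n=0 to 7) x[n] · ω_8^(nk)
where ω_8 = e^(-2πi/8)

Computing each X[k]:
X[0] = -10
X[1] = -1.2929+2.2929i
X[2] = 3-1i
X[3] = -2.7071-3.7071i
X[4] = 12
X[5] = -2.7071+3.7071i
X[6] = 3+1i
X[7] = -1.2929-2.2929i

X = [-10, -1.2929+2.2929i, 3-1i, -2.7071-3.7071i, 12, -2.7071+3.7071i, 3+1i, -1.2929-2.2929i]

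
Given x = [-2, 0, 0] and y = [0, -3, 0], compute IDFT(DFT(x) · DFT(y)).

(x ⊛ y)[n] = Σ(m=0 to 2) x[m] · y[(n-m) mod 3]

Computing each output sample:
(x ⊛ y)[0] = 0
(x ⊛ y)[1] = 6
(x ⊛ y)[2] = 0

x ⊛ y = [0, 6, 0]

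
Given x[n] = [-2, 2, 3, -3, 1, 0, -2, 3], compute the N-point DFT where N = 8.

X[k] = Σ(n=0 to 7) x[n] · ω_8^(nk)
where ω_8 = e^(-2πi/8)

Computing each X[k]:
X[0] = 2
X[1] = 2.6569-2.1716i
X[2] = -2-2i
X[3] = -8.6569+7.8284i
X[4] = -2
X[5] = -8.6569-7.8284i
X[6] = -2+2i
X[7] = 2.6569+2.1716i

X = [2, 2.6569-2.1716i, -2-2i, -8.6569+7.8284i, -2, -8.6569-7.8284i, -2+2i, 2.6569+2.1716i]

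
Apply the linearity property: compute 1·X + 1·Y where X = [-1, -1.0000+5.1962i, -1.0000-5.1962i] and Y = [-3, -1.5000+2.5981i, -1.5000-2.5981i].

By linearity: DFT(1x + 1y) = 1·DFT(x) + 1·DFT(y)
= 1·[-1, -1.0000+5.1962i, -1.0000-5.1962i] + 1·[-3, -1.5000+2.5981i, -1.5000-2.5981i]

Computing element-wise:
Z[0] = 1·(-1) + 1·(-3) = -4
Z[1] = 1·(-1.0000+5.1962i) + 1·(-1.5000+2.5981i) = -2.5000+7.7943i
Z[2] = 1·(-1.0000-5.1962i) + 1·(-1.5000-2.5981i) = -2.5000-7.7943i

DFT(1x + 1y) = 1·X + 1·Y = [-4, -2.5000+7.7943i, -2.5000-7.7943i]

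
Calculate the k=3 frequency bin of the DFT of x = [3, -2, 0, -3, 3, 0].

X[3] = Σ(n=0 to 5) x[n] · ω_6^(3n) where ω_6 = e^(-2πi/6)
= (3)·ω_6^0 + (-2)·ω_6^3 + (0)·ω_6^6 + (-3)·ω_6^9 + (3)·ω_6^12 + (0)·ω_6^15

X[3] = 11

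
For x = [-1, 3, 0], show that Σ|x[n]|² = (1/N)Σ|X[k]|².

Time domain:
Σ|x[n]|² = |-1|² + |3|² + |0|² = 10.0000

Frequency domain:
(1/3)Σ|X[k]|² = (1/3)(|2|² + |-2.5000-2.5981i|² + |-2.5000+2.5981i|²) = (1/3)·30.0000 = 10.0000

Both sides agree, confirming Parseval's theorem.

Σ|x[n]|² = (1/N)Σ|X[k]|² = 10.0000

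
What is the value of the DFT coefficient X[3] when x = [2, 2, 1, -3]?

X[3] = Σ(n=0 to 3) x[n] · ω_4^(3n) where ω_4 = e^(-2πi/4)
= (2)·ω_4^0 + (2)·ω_4^3 + (1)·ω_4^6 + (-3)·ω_4^9

X[3] = 1+5i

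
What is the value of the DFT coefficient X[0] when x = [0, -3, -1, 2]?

X[0] = Σ(n=0 to 3) x[n] · ω_4^0 = Σ x[n]
= (0) + (-3) + (-1) + (2)

X[0] = -2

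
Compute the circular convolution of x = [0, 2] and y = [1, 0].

(x ⊛ y)[n] = Σ(m=0 to 1) x[m] · y[(n-m) mod 2]

Computing each output sample:
(x ⊛ y)[0] = 0
(x ⊛ y)[1] = 2

x ⊛ y = [0, 2]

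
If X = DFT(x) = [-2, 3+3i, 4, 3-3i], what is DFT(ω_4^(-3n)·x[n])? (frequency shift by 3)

Modulation property: DFT(ω_4^(-3n)·x[n]) = X[(k-3) mod 4], so circularly shift X by 3 positions.

X[k-3] = [3+3i, 4, 3-3i, -2]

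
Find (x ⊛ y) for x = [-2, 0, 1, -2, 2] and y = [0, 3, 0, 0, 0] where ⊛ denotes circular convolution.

(x ⊛ y)[n] = Σ(m=0 to 4) x[m] · y[(n-m) mod 5]

Computing each output sample:
(x ⊛ y)[0] = 6
(x ⊛ y)[1] = -6
(x ⊛ y)[2] = 0
(x ⊛ y)[3] = 3
(x ⊛ y)[4] = -6

x ⊛ y = [6, -6, 0, 3, -6]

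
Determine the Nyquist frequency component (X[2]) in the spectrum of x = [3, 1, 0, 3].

X[2] = Σ(n=0 to 3) x[n] · ω_4^(2n) where ω_4 = e^(-2πi/4)
= (3)·ω_4^0 + (1)·ω_4^2 + (0)·ω_4^4 + (3)·ω_4^6

X[2] = -1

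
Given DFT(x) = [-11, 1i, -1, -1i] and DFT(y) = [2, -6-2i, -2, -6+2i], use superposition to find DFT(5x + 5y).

By linearity: DFT(5x + 5y) = 5·DFT(x) + 5·DFT(y)
= 5·[-11, 1i, -1, -1i] + 5·[2, -6-2i, -2, -6+2i]

Computing element-wise:
Z[0] = 5·(-11) + 5·(2) = -45
Z[1] = 5·(1i) + 5·(-6-2i) = -30-5i
Z[2] = 5·(-1) + 5·(-2) = -15
Z[3] = 5·(-1i) + 5·(-6+2i) = -30+5i

DFT(5x + 5y) = 5·X + 5·Y = [-45, -30-5i, -15, -30+5i]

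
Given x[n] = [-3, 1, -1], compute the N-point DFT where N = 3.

X[k] = Σ(n=0 to 2) x[n] · ω_3^(nk)
where ω_3 = e^(-2πi/3)

Computing each X[k]:
X[0] = -3
X[1] = -3.0000-1.7321i
X[2] = -3.0000+1.7321i

X = [-3, -3.0000-1.7321i, -3.0000+1.7321i]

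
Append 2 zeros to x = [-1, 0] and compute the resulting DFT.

Original 2-point DFT: [-1, -1]
Zero-padded 4-point DFT provides frequency interpolation.

DFT_4([x, 0, ...]) = [-1, -1, -1, -1]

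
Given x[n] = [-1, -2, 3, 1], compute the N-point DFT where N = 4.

X[k] = Σ(n=0 to 3) x[n] · ω_4^(nk)
where ω_4 = e^(-2πi/4)

Computing each X[k]:
X[0] = 1
X[1] = -4+3i
X[2] = 3
X[3] = -4-3i

X = [1, -4+3i, 3, -4-3i]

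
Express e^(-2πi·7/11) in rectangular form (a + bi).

ω_11^7 = e^(-2πi·7/11)
= cos(-2π·7/11) + i·sin(-2π·7/11)
= cos(-14π/11) + i·sin(-14π/11)

ω_11^7 = cos(-14π/11) + i·sin(-14π/11) = -0.6549+0.7557i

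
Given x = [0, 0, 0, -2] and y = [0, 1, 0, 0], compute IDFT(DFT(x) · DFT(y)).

(x ⊛ y)[n] = Σ(m=0 to 3) x[m] · y[(n-m) mod 4]

Computing each output sample:
(x ⊛ y)[0] = -2
(x ⊛ y)[1] = 0
(x ⊛ y)[2] = 0
(x ⊛ y)[3] = 0

x ⊛ y = [-2, 0, 0, 0]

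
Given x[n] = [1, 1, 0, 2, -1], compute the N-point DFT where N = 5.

X[k] = Σ(n=0 to 4) x[n] · ω_5^(nk)
where ω_5 = e^(-2πi/5)

Computing each X[k]:
X[0] = 3
X[1] = -0.6180-0.7265i
X[2] = 1.6180-3.0777i
X[3] = 1.6180+3.0777i
X[4] = -0.6180+0.7265i

X = [3, -0.6180-0.7265i, 1.6180-3.0777i, 1.6180+3.0777i, -0.6180+0.7265i]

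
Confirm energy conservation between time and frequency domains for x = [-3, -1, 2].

Time domain:
Σ|x[n]|² = |-3|² + |-1|² + |2|² = 14.0000

Frequency domain:
(1/3)Σ|X[k]|² = (1/3)(|-2|² + |-3.5000+2.5981i|² + |-3.5000-2.5981i|²) = (1/3)·42.0000 = 14.0000

Both sides agree, confirming Parseval's theorem.

Σ|x[n]|² = (1/N)Σ|X[k]|² = 14.0000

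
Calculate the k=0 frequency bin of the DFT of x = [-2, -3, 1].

X[0] = Σ(n=0 to 2) x[n] · ω_3^0 = Σ x[n]
= (-2) + (-3) + (1)

X[0] = -4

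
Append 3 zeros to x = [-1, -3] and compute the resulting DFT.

Original 2-point DFT: [-4, 2]
Zero-padded 5-point DFT provides frequency interpolation.

DFT_5([x, 0, ...]) = [-4, -1.9271+2.8532i, 1.4271+1.7634i, 1.4271-1.7634i, -1.9271-2.8532i]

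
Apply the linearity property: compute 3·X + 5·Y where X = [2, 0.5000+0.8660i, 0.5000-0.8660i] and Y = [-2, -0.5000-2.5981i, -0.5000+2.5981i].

By linearity: DFT(3x + 5y) = 3·DFT(x) + 5·DFT(y)
= 3·[2, 0.5000+0.8660i, 0.5000-0.8660i] + 5·[-2, -0.5000-2.5981i, -0.5000+2.5981i]

Computing element-wise:
Z[0] = 3·(2) + 5·(-2) = -4
Z[1] = 3·(0.5000+0.8660i) + 5·(-0.5000-2.5981i) = -1.0000-10.3925i
Z[2] = 3·(0.5000-0.8660i) + 5·(-0.5000+2.5981i) = -1.0000+10.3925i

DFT(3x + 5y) = 3·X + 5·Y = [-4, -1.0000-10.3925i, -1.0000+10.3925i]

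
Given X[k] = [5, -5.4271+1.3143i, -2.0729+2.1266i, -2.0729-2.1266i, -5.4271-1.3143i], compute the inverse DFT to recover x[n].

x[n] = (1/5) Σ(k=0 to 4) X[k] · e^(2πikn/5)

Computing each x[n]:
x[0] = -2
x[1] = 0
x[2] = 3
x[3] = 2
x[4] = 2

x = [-2, 0, 3, 2, 2]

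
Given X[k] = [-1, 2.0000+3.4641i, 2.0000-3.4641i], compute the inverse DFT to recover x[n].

x[n] = (1/3) Σ(k=0 to 2) X[k] · e^(2πikn/3)

Computing each x[n]:
x[0] = 1
x[1] = -3
x[2] = 1

x = [1, -3, 1]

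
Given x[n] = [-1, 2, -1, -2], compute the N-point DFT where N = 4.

X[k] = Σ(n=0 to 3) x[n] · ω_4^(nk)
where ω_4 = e^(-2πi/4)

Computing each X[k]:
X[0] = -2
X[1] = -4i
X[2] = -2
X[3] = 4i

X = [-2, -4i, -2, 4i]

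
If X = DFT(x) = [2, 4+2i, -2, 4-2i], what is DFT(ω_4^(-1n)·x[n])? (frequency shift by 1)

Modulation property: DFT(ω_4^(-1n)·x[n]) = X[(k-1) mod 4], so circularly shift X by 1 positions.

X[k-1] = [4-2i, 2, 4+2i, -2]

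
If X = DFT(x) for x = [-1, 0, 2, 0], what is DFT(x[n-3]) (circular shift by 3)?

Time shift by 3: X_shifted[k] = ω_4^(3k) · X[k]
Shifted x = [0, 2, 0, -1]

DFT(x[n-3]) = [1, -3i, -1, 3i]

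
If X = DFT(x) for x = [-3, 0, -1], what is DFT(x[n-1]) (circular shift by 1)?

Time shift by 1: X_shifted[k] = ω_3^(1k) · X[k]
Shifted x = [-1, -3, 0]

DFT(x[n-1]) = [-4, 0.5000+2.5981i, 0.5000-2.5981i]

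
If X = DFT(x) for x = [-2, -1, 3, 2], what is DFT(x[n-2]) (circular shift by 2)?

Time shift by 2: X_shifted[k] = ω_4^(2k) · X[k]
Shifted x = [3, 2, -2, -1]

DFT(x[n-2]) = [2, 5-3i, 0, 5+3i]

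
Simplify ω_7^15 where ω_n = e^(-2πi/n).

Since ω_7^7 = 1, powers reduce modulo 7.
15 mod 7 = 1
So ω_7^15 = ω_7^1 = e^(-2πi·1/7)

ω_7^15 = ω_7^1 = 0.6235-0.7818i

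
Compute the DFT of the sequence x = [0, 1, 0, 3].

X[k] = Σ(n=0 to 3) x[n] · ω_4^(nk)
where ω_4 = e^(-2πi/4)

Computing each X[k]:
X[0] = 4
X[1] = 2i
X[2] = -4
X[3] = -2i

X = [4, 2i, -4, -2i]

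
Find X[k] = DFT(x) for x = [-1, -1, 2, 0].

X[k] = Σ(n=0 to 3) x[n] · ω_4^(nk)
where ω_4 = e^(-2πi/4)

Computing each X[k]:
X[0] = 0
X[1] = -3+1i
X[2] = 2
X[3] = -3-1i

X = [0, -3+1i, 2, -3-1i]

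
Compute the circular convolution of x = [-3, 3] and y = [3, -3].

(x ⊛ y)[n] = Σ(m=0 to 1) x[m] · y[(n-m) mod 2]

Computing each output sample:
(x ⊛ y)[0] = -18
(x ⊛ y)[1] = 18

x ⊛ y = [-18, 18]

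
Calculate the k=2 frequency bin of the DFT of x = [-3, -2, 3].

X[2] = Σ(n=0 to 2) x[n] · ω_3^(2n) where ω_3 = e^(-2πi/3)
= (-3)·ω_3^0 + (-2)·ω_3^2 + (3)·ω_3^4

X[2] = -3.5000-4.3301i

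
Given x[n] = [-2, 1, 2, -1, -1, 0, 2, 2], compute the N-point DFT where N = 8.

X[k] = Σ(n=0 to 7) x[n] · ω_8^(nk)
where ω_8 = e^(-2πi/8)

Computing each X[k]:
X[0] = 3
X[1] = 1.8284+1.4142i
X[2] = -7
X[3] = -3.8284+1.4142i
X[4] = -1
X[5] = -3.8284-1.4142i
X[6] = -7
X[7] = 1.8284-1.4142i

X = [3, 1.8284+1.4142i, -7, -3.8284+1.4142i, -1, -3.8284-1.4142i, -7, 1.8284-1.4142i]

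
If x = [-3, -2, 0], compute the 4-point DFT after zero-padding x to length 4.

Original 3-point DFT: [-5, -2.0000+1.7321i, -2.0000-1.7321i]
Zero-padded 4-point DFT provides frequency interpolation.

DFT_4([x, 0, ...]) = [-5, -3+2i, -1, -3-2i]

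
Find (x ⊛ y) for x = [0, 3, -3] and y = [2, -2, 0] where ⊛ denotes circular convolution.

(x ⊛ y)[n] = Σ(m=0 to 2) x[m] · y[(n-m) mod 3]

Computing each output sample:
(x ⊛ y)[0] = 6
(x ⊛ y)[1] = 6
(x ⊛ y)[2] = -12

x ⊛ y = [6, 6, -12]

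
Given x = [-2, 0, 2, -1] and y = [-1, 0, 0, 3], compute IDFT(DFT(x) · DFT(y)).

(x ⊛ y)[n] = Σ(m=0 to 3) x[m] · y[(n-m) mod 4]

Computing each output sample:
(x ⊛ y)[0] = 2
(x ⊛ y)[1] = 6
(x ⊛ y)[2] = -5
(x ⊛ y)[3] = -5

x ⊛ y = [2, 6, -5, -5]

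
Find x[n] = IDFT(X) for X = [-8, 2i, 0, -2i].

x[n] = (1/4) Σ(k=0 to 3) X[k] · e^(2πikn/4)

Computing each x[n]:
x[0] = -2
x[1] = -3
x[2] = -2
x[3] = -1

x = [-2, -3, -2, -1]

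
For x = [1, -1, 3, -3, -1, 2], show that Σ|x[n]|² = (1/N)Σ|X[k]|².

Time domain:
Σ|x[n]|² = |1|² + |-1|² + |3|² + |-3|² + |-1|² + |2|² = 25.0000

Frequency domain:
(1/6)Σ|X[k]|² = (1/6)(|1|² + |3.5000-0.8660i|² + |-3.5000+6.0622i|² + |5|² + |-3.5000-6.0622i|² + |3.5000+0.8660i|²) = (1/6)·150.0000 = 25.0000

Both sides agree, confirming Parseval's theorem.

Σ|x[n]|² = (1/N)Σ|X[k]|² = 25.0000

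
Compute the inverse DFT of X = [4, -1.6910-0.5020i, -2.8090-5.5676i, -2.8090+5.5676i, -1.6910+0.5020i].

x[n] = (1/5) Σ(k=0 to 4) X[k] · e^(2πikn/5)

Computing each x[n]:
x[0] = -1
x[1] = 3
x[2] = -1
x[3] = 3
x[4] = 0

x = [-1, 3, -1, 3, 0]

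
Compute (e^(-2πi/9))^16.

Since ω_9^9 = 1, powers reduce modulo 9.
16 mod 9 = 7
So ω_9^16 = ω_9^7 = e^(-2πi·7/9)

ω_9^16 = ω_9^7 = 0.1736+0.9848i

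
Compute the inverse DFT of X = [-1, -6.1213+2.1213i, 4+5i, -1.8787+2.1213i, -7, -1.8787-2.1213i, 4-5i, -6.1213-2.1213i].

x[n] = (1/8) Σ(k=0 to 7) X[k] · e^(2πikn/8)

Computing each x[n]:
x[0] = -2
x[1] = -2
x[2] = -2
x[3] = 2
x[4] = 2
x[5] = 1
x[6] = -2
x[7] = 2

x = [-2, -2, -2, 2, 2, 1, -2, 2]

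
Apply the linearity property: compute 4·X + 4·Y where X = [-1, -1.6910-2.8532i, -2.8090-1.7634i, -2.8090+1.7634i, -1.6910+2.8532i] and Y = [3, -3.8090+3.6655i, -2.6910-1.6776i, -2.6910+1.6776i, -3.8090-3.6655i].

By linearity: DFT(4x + 4y) = 4·DFT(x) + 4·DFT(y)
= 4·[-1, -1.6910-2.8532i, -2.8090-1.7634i, -2.8090+1.7634i, -1.6910+2.8532i] + 4·[3, -3.8090+3.6655i, -2.6910-1.6776i, -2.6910+1.6776i, -3.8090-3.6655i]

Computing element-wise:
Z[0] = 4·(-1) + 4·(3) = 8
Z[1] = 4·(-1.6910-2.8532i) + 4·(-3.8090+3.6655i) = -22.0000+3.2492i
Z[2] = 4·(-2.8090-1.7634i) + 4·(-2.6910-1.6776i) = -22.0000-13.7640i
Z[3] = 4·(-2.8090+1.7634i) + 4·(-2.6910+1.6776i) = -22.0000+13.7640i
Z[4] = 4·(-1.6910+2.8532i) + 4·(-3.8090-3.6655i) = -22.0000-3.2492i

DFT(4x + 4y) = 4·X + 4·Y = [8, -22.0000+3.2492i, -22.0000-13.7640i, -22.0000+13.7640i, -22.0000-3.2492i]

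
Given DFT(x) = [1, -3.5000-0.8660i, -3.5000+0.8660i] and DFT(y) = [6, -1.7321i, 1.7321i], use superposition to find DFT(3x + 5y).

By linearity: DFT(3x + 5y) = 3·DFT(x) + 5·DFT(y)
= 3·[1, -3.5000-0.8660i, -3.5000+0.8660i] + 5·[6, -1.7321i, 1.7321i]

Computing element-wise:
Z[0] = 3·(1) + 5·(6) = 33
Z[1] = 3·(-3.5000-0.8660i) + 5·(-1.7321i) = -10.5000-11.2585i
Z[2] = 3·(-3.5000+0.8660i) + 5·(1.7321i) = -10.5000+11.2585i

DFT(3x + 5y) = 3·X + 5·Y = [33, -10.5000-11.2585i, -10.5000+11.2585i]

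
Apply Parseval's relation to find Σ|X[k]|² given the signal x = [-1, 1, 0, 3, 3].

Parseval: Σ|x[n]|² = (1/N)Σ|X[k]|², so Σ|X[k]|² = N·Σ|x[n]|² = 5·20.0000

Σ|X[k]|² = N·Σ|x[n]|² = 5·20.0000 = 100.0000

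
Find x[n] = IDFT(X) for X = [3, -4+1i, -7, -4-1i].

x[n] = (1/4) Σ(k=0 to 3) X[k] · e^(2πikn/4)

Computing each x[n]:
x[0] = -3
x[1] = 2
x[2] = 1
x[3] = 3

x = [-3, 2, 1, 3]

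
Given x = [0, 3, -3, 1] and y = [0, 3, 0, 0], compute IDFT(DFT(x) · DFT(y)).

(x ⊛ y)[n] = Σ(m=0 to 3) x[m] · y[(n-m) mod 4]

Computing each output sample:
(x ⊛ y)[0] = 3
(x ⊛ y)[1] = 0
(x ⊛ y)[2] = 9
(x ⊛ y)[3] = -9

x ⊛ y = [3, 0, 9, -9]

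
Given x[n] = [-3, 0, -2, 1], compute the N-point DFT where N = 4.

X[k] = Σ(n=0 to 3) x[n] · ω_4^(nk)
where ω_4 = e^(-2πi/4)

Computing each X[k]:
X[0] = -4
X[1] = -1+1i
X[2] = -6
X[3] = -1-1i

X = [-4, -1+1i, -6, -1-1i]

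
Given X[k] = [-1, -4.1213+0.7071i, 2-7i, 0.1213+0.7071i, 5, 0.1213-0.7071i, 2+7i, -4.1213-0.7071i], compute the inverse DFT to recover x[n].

x[n] = (1/8) Σ(k=0 to 7) X[k] · e^(2πikn/8)

Computing each x[n]:
x[0] = 0
x[1] = 0
x[2] = 0
x[3] = -2
x[4] = 2
x[5] = 2
x[6] = 0
x[7] = -3

x = [0, 0, 0, -2, 2, 2, 0, -3]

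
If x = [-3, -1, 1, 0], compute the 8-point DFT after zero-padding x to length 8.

Original 4-point DFT: [-3, -4+1i, -1, -4-1i]
Zero-padded 8-point DFT provides frequency interpolation.

DFT_8([x, 0, ...]) = [-3, -3.7071-0.2929i, -4+1i, -2.2929+1.7071i, -1, -2.2929-1.7071i, -4-1i, -3.7071+0.2929i]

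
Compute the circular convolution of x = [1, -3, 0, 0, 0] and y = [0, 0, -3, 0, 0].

(x ⊛ y)[n] = Σ(m=0 to 4) x[m] · y[(n-m) mod 5]

Computing each output sample:
(x ⊛ y)[0] = 0
(x ⊛ y)[1] = 0
(x ⊛ y)[2] = -3
(x ⊛ y)[3] = 9
(x ⊛ y)[4] = 0

x ⊛ y = [0, 0, -3, 9, 0]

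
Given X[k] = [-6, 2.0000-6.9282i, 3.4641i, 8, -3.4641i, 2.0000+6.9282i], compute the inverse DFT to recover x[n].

x[n] = (1/6) Σ(k=0 to 5) X[k] · e^(2πikn/6)

Computing each x[n]:
x[0] = 1
x[1] = -1
x[2] = 3
x[3] = -3
x[4] = -3
x[5] = -3

x = [1, -1, 3, -3, -3, -3]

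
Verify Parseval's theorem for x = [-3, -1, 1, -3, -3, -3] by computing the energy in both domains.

Time domain:
Σ|x[n]|² = |-3|² + |-1|² + |1|² + |-3|² + |-3|² + |-3|² = 38.0000

Frequency domain:
(1/6)Σ|X[k]|² = (1/6)(|-12|² + |-1.0000-5.1962i|² + |-3.0000+1.7321i|² + |2|² + |-3.0000-1.7321i|² + |-1.0000+5.1962i|²) = (1/6)·228.0000 = 38.0000

Both sides agree, confirming Parseval's theorem.

Σ|x[n]|² = (1/N)Σ|X[k]|² = 38.0000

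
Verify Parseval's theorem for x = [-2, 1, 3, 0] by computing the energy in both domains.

Time domain:
Σ|x[n]|² = |-2|² + |1|² + |3|² + |0|² = 14.0000

Frequency domain:
(1/4)Σ|X[k]|² = (1/4)(|2|² + |-5-1i|² + |0|² + |-5+1i|²) = (1/4)·56.0000 = 14.0000

Both sides agree, confirming Parseval's theorem.

Σ|x[n]|² = (1/N)Σ|X[k]|² = 14.0000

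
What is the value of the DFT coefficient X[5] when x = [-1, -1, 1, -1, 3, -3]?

X[5] = Σ(n=0 to 5) x[n] · ω_6^(5n) where ω_6 = e^(-2πi/6)
= (-1)·ω_6^0 + (-1)·ω_6^5 + (1)·ω_6^10 + (-1)·ω_6^15 + (3)·ω_6^20 + (-3)·ω_6^25

X[5] = -4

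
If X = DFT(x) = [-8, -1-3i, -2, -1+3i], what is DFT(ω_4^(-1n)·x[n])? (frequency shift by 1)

Modulation property: DFT(ω_4^(-1n)·x[n]) = X[(k-1) mod 4], so circularly shift X by 1 positions.

X[k-1] = [-1+3i, -8, -1-3i, -2]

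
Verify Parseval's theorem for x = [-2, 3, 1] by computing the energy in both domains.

Time domain:
Σ|x[n]|² = |-2|² + |3|² + |1|² = 14.0000

Frequency domain:
(1/3)Σ|X[k]|² = (1/3)(|2|² + |-4.0000-1.7321i|² + |-4.0000+1.7321i|²) = (1/3)·42.0000 = 14.0000

Both sides agree, confirming Parseval's theorem.

Σ|x[n]|² = (1/N)Σ|X[k]|² = 14.0000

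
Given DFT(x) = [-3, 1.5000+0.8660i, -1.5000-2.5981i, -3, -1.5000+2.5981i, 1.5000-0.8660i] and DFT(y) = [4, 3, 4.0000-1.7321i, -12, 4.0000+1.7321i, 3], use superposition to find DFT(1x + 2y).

By linearity: DFT(1x + 2y) = 1·DFT(x) + 2·DFT(y)
= 1·[-3, 1.5000+0.8660i, -1.5000-2.5981i, -3, -1.5000+2.5981i, 1.5000-0.8660i] + 2·[4, 3, 4.0000-1.7321i, -12, 4.0000+1.7321i, 3]

Computing element-wise:
Z[0] = 1·(-3) + 2·(4) = 5
Z[1] = 1·(1.5000+0.8660i) + 2·(3) = 7.5000+0.8660i
Z[2] = 1·(-1.5000-2.5981i) + 2·(4.0000-1.7321i) = 6.5000-6.0623i
Z[3] = 1·(-3) + 2·(-12) = -27
Z[4] = 1·(-1.5000+2.5981i) + 2·(4.0000+1.7321i) = 6.5000+6.0623i
Z[5] = 1·(1.5000-0.8660i) + 2·(3) = 7.5000-0.8660i

DFT(1x + 2y) = 1·X + 2·Y = [5, 7.5000+0.8660i, 6.5000-6.0623i, -27, 6.5000+6.0623i, 7.5000-0.8660i]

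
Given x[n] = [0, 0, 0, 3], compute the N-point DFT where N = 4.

X[k] = Σ(n=0 to 3) x[n] · ω_4^(nk)
where ω_4 = e^(-2πi/4)

Computing each X[k]:
X[0] = 3
X[1] = 3i
X[2] = -3
X[3] = -3i

X = [3, 3i, -3, -3i]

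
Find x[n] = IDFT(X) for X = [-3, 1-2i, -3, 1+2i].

x[n] = (1/4) Σ(k=0 to 3) X[k] · e^(2πikn/4)

Computing each x[n]:
x[0] = -1
x[1] = 1
x[2] = -2
x[3] = -1

x = [-1, 1, -2, -1]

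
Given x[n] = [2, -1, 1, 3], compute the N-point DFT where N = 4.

X[k] = Σ(n=0 to 3) x[n] · ω_4^(nk)
where ω_4 = e^(-2πi/4)

Computing each X[k]:
X[0] = 5
X[1] = 1+4i
X[2] = 1
X[3] = 1-4i

X = [5, 1+4i, 1, 1-4i]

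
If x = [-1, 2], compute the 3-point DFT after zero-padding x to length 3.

Original 2-point DFT: [1, -3]
Zero-padded 3-point DFT provides frequency interpolation.

DFT_3([x, 0, ...]) = [1, -2.0000-1.7321i, -2.0000+1.7321i]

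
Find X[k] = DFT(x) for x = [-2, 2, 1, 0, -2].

X[k] = Σ(n=0 to 4) x[n] · ω_5^(nk)
where ω_5 = e^(-2πi/5)

Computing each X[k]:
X[0] = -1
X[1] = -2.8090-4.3920i
X[2] = -1.6910-1.4001i
X[3] = -1.6910+1.4001i
X[4] = -2.8090+4.3920i

X = [-1, -2.8090-4.3920i, -1.6910-1.4001i, -1.6910+1.4001i, -2.8090+4.3920i]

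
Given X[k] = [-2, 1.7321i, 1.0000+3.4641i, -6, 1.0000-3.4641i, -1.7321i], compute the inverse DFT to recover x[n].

x[n] = (1/6) Σ(k=0 to 5) X[k] · e^(2πikn/6)

Computing each x[n]:
x[0] = -1
x[1] = -1
x[2] = -1
x[3] = 1
x[4] = -2
x[5] = 2

x = [-1, -1, -1, 1, -2, 2]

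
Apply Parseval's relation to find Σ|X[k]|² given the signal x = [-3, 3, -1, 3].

Parseval: Σ|x[n]|² = (1/N)Σ|X[k]|², so Σ|X[k]|² = N·Σ|x[n]|² = 4·28.0000

Σ|X[k]|² = N·Σ|x[n]|² = 4·28.0000 = 112.0000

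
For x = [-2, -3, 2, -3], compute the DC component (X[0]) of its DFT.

X[0] = Σ(n=0 to 3) x[n] · ω_4^0 = Σ x[n]
= (-2) + (-3) + (2) + (-3)

X[0] = -6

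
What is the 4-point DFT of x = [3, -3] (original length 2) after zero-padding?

Original 2-point DFT: [0, 6]
Zero-padded 4-point DFT provides frequency interpolation.

DFT_4([x, 0, ...]) = [0, 3+3i, 6, 3-3i]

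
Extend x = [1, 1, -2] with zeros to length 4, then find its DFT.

Original 3-point DFT: [0, 1.5000-2.5981i, 1.5000+2.5981i]
Zero-padded 4-point DFT provides frequency interpolation.

DFT_4([x, 0, ...]) = [0, 3-1i, -2, 3+1i]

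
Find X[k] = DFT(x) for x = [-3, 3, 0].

X[k] = Σ(n=0 to 2) x[n] · ω_3^(nk)
where ω_3 = e^(-2πi/3)

Computing each X[k]:
X[0] = 0
X[1] = -4.5000-2.5981i
X[2] = -4.5000+2.5981i

X = [0, -4.5000-2.5981i, -4.5000+2.5981i]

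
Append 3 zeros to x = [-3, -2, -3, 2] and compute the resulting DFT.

Original 4-point DFT: [-6, 4i, -6, -4i]
Zero-padded 7-point DFT provides frequency interpolation.

DFT_7([x, 0, ...]) = [-6, -5.3814+3.6207i, 1.3949+2.2119i, -3.5136-3.4276i, -3.5136+3.4276i, 1.3949-2.2119i, -5.3814-3.6207i]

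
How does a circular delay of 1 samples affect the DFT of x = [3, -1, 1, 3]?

Time shift by 1: X_shifted[k] = ω_4^(1k) · X[k]
Shifted x = [3, 3, -1, 1]

DFT(x[n-1]) = [6, 4-2i, -2, 4+2i]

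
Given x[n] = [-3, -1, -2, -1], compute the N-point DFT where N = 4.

X[k] = Σ(n=0 to 3) x[n] · ω_4^(nk)
where ω_4 = e^(-2πi/4)

Computing each X[k]:
X[0] = -7
X[1] = -1
X[2] = -3
X[3] = -1

X = [-7, -1, -3, -1]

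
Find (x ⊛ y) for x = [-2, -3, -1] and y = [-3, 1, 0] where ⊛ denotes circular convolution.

(x ⊛ y)[n] = Σ(m=0 to 2) x[m] · y[(n-m) mod 3]

Computing each output sample:
(x ⊛ y)[0] = 5
(x ⊛ y)[1] = 7
(x ⊛ y)[2] = 0

x ⊛ y = [5, 7, 0]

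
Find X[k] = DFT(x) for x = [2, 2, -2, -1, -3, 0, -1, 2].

X[k] = Σ(n=0 to 7) x[n] · ω_8^(nk)
where ω_8 = e^(-2πi/8)

Computing each X[k]:
X[0] = -1
X[1] = 8.5355+1.7071i
X[2] = 2-1i
X[3] = 1.4645-0.2929i
X[4] = -7
X[5] = 1.4645+0.2929i
X[6] = 2+1i
X[7] = 8.5355-1.7071i

X = [-1, 8.5355+1.7071i, 2-1i, 1.4645-0.2929i, -7, 1.4645+0.2929i, 2+1i, 8.5355-1.7071i]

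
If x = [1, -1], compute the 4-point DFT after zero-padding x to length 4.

Original 2-point DFT: [0, 2]
Zero-padded 4-point DFT provides frequency interpolation.

DFT_4([x, 0, ...]) = [0, 1+1i, 2, 1-1i]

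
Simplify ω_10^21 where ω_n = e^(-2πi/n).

Since ω_10^10 = 1, powers reduce modulo 10.
21 mod 10 = 1
So ω_10^21 = ω_10^1 = e^(-2πi·1/10)

ω_10^21 = ω_10^1 = 0.8090-0.5878i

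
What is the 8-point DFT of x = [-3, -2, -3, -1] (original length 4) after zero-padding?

Original 4-point DFT: [-9, 1i, -3, -1i]
Zero-padded 8-point DFT provides frequency interpolation.

DFT_8([x, 0, ...]) = [-9, -3.7071+5.1213i, 1i, -2.2929-0.8787i, -3, -2.2929+0.8787i, -1i, -3.7071-5.1213i]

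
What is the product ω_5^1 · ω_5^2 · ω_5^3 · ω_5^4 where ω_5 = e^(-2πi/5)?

The primitive 5th roots of unity are ω_5^k for k coprime to 5: k ∈ {1, 2, 3, 4}
Their product equals the constant term of the cyclotomic polynomial Φ_5(x) up to sign.
For n ≥ 3, the product of all primitive nth roots of unity is 1. (For n=1 it is 1; for n=2 it is -1.)

1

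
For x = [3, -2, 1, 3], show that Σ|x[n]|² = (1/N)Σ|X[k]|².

Time domain:
Σ|x[n]|² = |3|² + |-2|² + |1|² + |3|² = 23.0000

Frequency domain:
(1/4)Σ|X[k]|² = (1/4)(|5|² + |2+5i|² + |3|² + |2-5i|²) = (1/4)·92.0000 = 23.0000

Both sides agree, confirming Parseval's theorem.

Σ|x[n]|² = (1/N)Σ|X[k]|² = 23.0000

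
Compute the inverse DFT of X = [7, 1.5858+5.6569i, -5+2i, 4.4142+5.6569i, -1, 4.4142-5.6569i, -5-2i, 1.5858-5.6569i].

x[n] = (1/8) Σ(k=0 to 7) X[k] · e^(2πikn/8)

Computing each x[n]:
x[0] = 1
x[1] = -2
x[2] = 2
x[3] = 0
x[4] = -2
x[5] = 3
x[6] = 2
x[7] = 3

x = [1, -2, 2, 0, -2, 3, 2, 3]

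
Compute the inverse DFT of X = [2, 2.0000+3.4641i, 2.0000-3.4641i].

x[n] = (1/3) Σ(k=0 to 2) X[k] · e^(2πikn/3)

Computing each x[n]:
x[0] = 2
x[1] = -2
x[2] = 2

x = [2, -2, 2]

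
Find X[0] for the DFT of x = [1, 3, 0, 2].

X[0] = Σ(n=0 to 3) x[n] · ω_4^0 = Σ x[n]
= (1) + (3) + (0) + (2)

X[0] = 6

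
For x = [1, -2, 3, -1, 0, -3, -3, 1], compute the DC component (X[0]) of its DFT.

X[0] = Σ(n=0 to 7) x[n] · ω_8^0 = Σ x[n]
= (1) + (-2) + (3) + (-1) + (0) + (-3) + (-3) + (1)

X[0] = -4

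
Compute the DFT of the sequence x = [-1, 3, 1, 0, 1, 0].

X[k] = Σ(n=0 to 5) x[n] · ω_6^(nk)
where ω_6 = e^(-2πi/6)

Computing each X[k]:
X[0] = 4
X[1] = -0.5000-2.5981i
X[2] = -3.5000-2.5981i
X[3] = -2
X[4] = -3.5000+2.5981i
X[5] = -0.5000+2.5981i

X = [4, -0.5000-2.5981i, -3.5000-2.5981i, -2, -3.5000+2.5981i, -0.5000+2.5981i]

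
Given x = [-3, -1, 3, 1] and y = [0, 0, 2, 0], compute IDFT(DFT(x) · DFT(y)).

(x ⊛ y)[n] = Σ(m=0 to 3) x[m] · y[(n-m) mod 4]

Computing each output sample:
(x ⊛ y)[0] = 6
(x ⊛ y)[1] = 2
(x ⊛ y)[2] = -6
(x ⊛ y)[3] = -2

x ⊛ y = [6, 2, -6, -2]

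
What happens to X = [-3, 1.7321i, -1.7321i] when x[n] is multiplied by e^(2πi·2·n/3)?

Modulation property: DFT(ω_3^(-2n)·x[n]) = X[(k-2) mod 3], so circularly shift X by 2 positions.

X[k-2] = [1.7321i, -1.7321i, -3]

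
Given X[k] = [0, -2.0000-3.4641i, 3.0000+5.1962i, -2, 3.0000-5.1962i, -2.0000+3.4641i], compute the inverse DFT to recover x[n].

x[n] = (1/6) Σ(k=0 to 5) X[k] · e^(2πikn/6)

Computing each x[n]:
x[0] = 0
x[1] = -1
x[2] = 2
x[3] = 2
x[4] = -3
x[5] = 0

x = [0, -1, 2, 2, -3, 0]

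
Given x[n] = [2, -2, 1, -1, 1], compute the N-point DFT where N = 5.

X[k] = Σ(n=0 to 4) x[n] · ω_5^(nk)
where ω_5 = e^(-2πi/5)

Computing each X[k]:
X[0] = 1
X[1] = 1.6910+1.6776i
X[2] = 2.8090+3.6655i
X[3] = 2.8090-3.6655i
X[4] = 1.6910-1.6776i

X = [1, 1.6910+1.6776i, 2.8090+3.6655i, 2.8090-3.6655i, 1.6910-1.6776i]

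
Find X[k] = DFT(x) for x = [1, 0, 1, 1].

X[k] = Σ(n=0 to 3) x[n] · ω_4^(nk)
where ω_4 = e^(-2πi/4)

Computing each X[k]:
X[0] = 3
X[1] = 1i
X[2] = 1
X[3] = -1i

X = [3, 1i, 1, -1i]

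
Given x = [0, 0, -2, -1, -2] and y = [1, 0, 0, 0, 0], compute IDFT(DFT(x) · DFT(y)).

(x ⊛ y)[n] = Σ(m=0 to 4) x[m] · y[(n-m) mod 5]

Computing each output sample:
(x ⊛ y)[0] = 0
(x ⊛ y)[1] = 0
(x ⊛ y)[2] = -2
(x ⊛ y)[3] = -1
(x ⊛ y)[4] = -2

x ⊛ y = [0, 0, -2, -1, -2]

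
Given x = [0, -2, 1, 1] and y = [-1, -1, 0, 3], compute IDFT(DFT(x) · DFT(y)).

(x ⊛ y)[n] = Σ(m=0 to 3) x[m] · y[(n-m) mod 4]

Computing each output sample:
(x ⊛ y)[0] = -7
(x ⊛ y)[1] = 5
(x ⊛ y)[2] = 4
(x ⊛ y)[3] = -2

x ⊛ y = [-7, 5, 4, -2]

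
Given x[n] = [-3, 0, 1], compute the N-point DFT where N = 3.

X[k] = Σ(n=0 to 2) x[n] · ω_3^(nk)
where ω_3 = e^(-2πi/3)

Computing each X[k]:
X[0] = -2
X[1] = -3.5000+0.8660i
X[2] = -3.5000-0.8660i

X = [-2, -3.5000+0.8660i, -3.5000-0.8660i]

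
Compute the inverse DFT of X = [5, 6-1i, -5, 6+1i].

x[n] = (1/4) Σ(k=0 to 3) X[k] · e^(2πikn/4)

Computing each x[n]:
x[0] = 3
x[1] = 3
x[2] = -3
x[3] = 2

x = [3, 3, -3, 2]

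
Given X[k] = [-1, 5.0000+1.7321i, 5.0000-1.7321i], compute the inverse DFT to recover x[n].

x[n] = (1/3) Σ(k=0 to 2) X[k] · e^(2πikn/3)

Computing each x[n]:
x[0] = 3
x[1] = -3
x[2] = -1

x = [3, -3, -1]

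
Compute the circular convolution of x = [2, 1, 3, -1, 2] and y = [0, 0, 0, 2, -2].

(x ⊛ y)[n] = Σ(m=0 to 4) x[m] · y[(n-m) mod 5]

Computing each output sample:
(x ⊛ y)[0] = 4
(x ⊛ y)[1] = -8
(x ⊛ y)[2] = 6
(x ⊛ y)[3] = 0
(x ⊛ y)[4] = -2

x ⊛ y = [4, -8, 6, 0, -2]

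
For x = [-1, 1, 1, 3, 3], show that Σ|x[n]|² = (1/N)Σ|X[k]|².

Time domain:
Σ|x[n]|² = |-1|² + |1|² + |1|² + |3|² + |3|² = 21.0000

Frequency domain:
(1/5)Σ|X[k]|² = (1/5)(|7|² + |-3.0000+3.0777i|² + |-3.0000-0.7265i|² + |-3.0000+0.7265i|² + |-3.0000-3.0777i|²) = (1/5)·105.0000 = 21.0000

Both sides agree, confirming Parseval's theorem.

Σ|x[n]|² = (1/N)Σ|X[k]|² = 21.0000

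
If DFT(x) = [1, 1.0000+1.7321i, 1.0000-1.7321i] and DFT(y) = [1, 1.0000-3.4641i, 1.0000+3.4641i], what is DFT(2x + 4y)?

By linearity: DFT(2x + 4y) = 2·DFT(x) + 4·DFT(y)
= 2·[1, 1.0000+1.7321i, 1.0000-1.7321i] + 4·[1, 1.0000-3.4641i, 1.0000+3.4641i]

Computing element-wise:
Z[0] = 2·(1) + 4·(1) = 6
Z[1] = 2·(1.0000+1.7321i) + 4·(1.0000-3.4641i) = 6.0000-10.3922i
Z[2] = 2·(1.0000-1.7321i) + 4·(1.0000+3.4641i) = 6.0000+10.3922i

DFT(2x + 4y) = 2·X + 4·Y = [6, 6.0000-10.3922i, 6.0000+10.3922i]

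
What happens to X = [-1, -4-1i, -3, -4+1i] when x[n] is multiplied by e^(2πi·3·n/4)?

Modulation property: DFT(ω_4^(-3n)·x[n]) = X[(k-3) mod 4], so circularly shift X by 3 positions.

X[k-3] = [-4-1i, -3, -4+1i, -1]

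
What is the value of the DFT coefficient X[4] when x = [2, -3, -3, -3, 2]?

X[4] = Σ(n=0 to 4) x[n] · ω_5^(4n) where ω_5 = e^(-2πi/5)
= (2)·ω_5^0 + (-3)·ω_5^4 + (-3)·ω_5^8 + (-3)·ω_5^12 + (2)·ω_5^16

X[4] = 6.5451-4.7553i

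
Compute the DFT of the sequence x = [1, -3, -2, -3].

X[k] = Σ(n=0 to 3) x[n] · ω_4^(nk)
where ω_4 = e^(-2πi/4)

Computing each X[k]:
X[0] = -7
X[1] = 3
X[2] = 5
X[3] = 3

X = [-7, 3, 5, 3]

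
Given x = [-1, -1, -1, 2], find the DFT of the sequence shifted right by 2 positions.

Time shift by 2: X_shifted[k] = ω_4^(2k) · X[k]
Shifted x = [-1, 2, -1, -1]

DFT(x[n-2]) = [-1, -3i, -3, 3i]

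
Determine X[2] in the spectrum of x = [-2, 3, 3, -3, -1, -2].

X[2] = Σ(n=0 to 5) x[n] · ω_6^(2n) where ω_6 = e^(-2πi/6)
= (-2)·ω_6^0 + (3)·ω_6^2 + (3)·ω_6^4 + (-3)·ω_6^6 + (-1)·ω_6^8 + (-2)·ω_6^10

X[2] = -6.5000-0.8660i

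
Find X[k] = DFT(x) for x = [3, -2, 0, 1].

X[k] = Σ(n=0 to 3) x[n] · ω_4^(nk)
where ω_4 = e^(-2πi/4)

Computing each X[k]:
X[0] = 2
X[1] = 3+3i
X[2] = 4
X[3] = 3-3i

X = [2, 3+3i, 4, 3-3i]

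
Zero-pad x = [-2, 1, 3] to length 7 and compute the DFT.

Original 3-point DFT: [2, -4.0000+1.7321i, -4.0000-1.7321i]
Zero-padded 7-point DFT provides frequency interpolation.

DFT_7([x, 0, ...]) = [2, -2.0441-3.7066i, -4.9254+0.3267i, -1.0305+1.9116i, -1.0305-1.9116i, -4.9254-0.3267i, -2.0441+3.7066i]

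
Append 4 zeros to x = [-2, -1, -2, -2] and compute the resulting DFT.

Original 4-point DFT: [-7, -1i, -1, 1i]
Zero-padded 8-point DFT provides frequency interpolation.

DFT_8([x, 0, ...]) = [-7, -1.2929+4.1213i, -1i, -2.7071+0.1213i, -1, -2.7071-0.1213i, 1i, -1.2929-4.1213i]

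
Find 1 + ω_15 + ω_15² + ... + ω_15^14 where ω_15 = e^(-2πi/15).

Sum of all nth roots of unity equals 0 for n > 1 (geometric series with r ≠ 1).

0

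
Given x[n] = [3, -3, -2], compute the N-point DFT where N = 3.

X[k] = Σ(n=0 to 2) x[n] · ω_3^(nk)
where ω_3 = e^(-2πi/3)

Computing each X[k]:
X[0] = -2
X[1] = 5.5000+0.8660i
X[2] = 5.5000-0.8660i

X = [-2, 5.5000+0.8660i, 5.5000-0.8660i]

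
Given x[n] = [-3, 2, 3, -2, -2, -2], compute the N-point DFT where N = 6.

X[k] = Σ(n=0 to 5) x[n] · ω_6^(nk)
where ω_6 = e^(-2πi/6)

Computing each X[k]:
X[0] = -4
X[1] = -1.5000-7.7942i
X[2] = -5.5000+0.8660i
X[3] = 0
X[4] = -5.5000-0.8660i
X[5] = -1.5000+7.7942i

X = [-4, -1.5000-7.7942i, -5.5000+0.8660i, 0, -5.5000-0.8660i, -1.5000+7.7942i]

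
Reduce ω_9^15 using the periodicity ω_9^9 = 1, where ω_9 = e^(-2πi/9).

Since ω_9^9 = 1, powers reduce modulo 9.
15 mod 9 = 6
So ω_9^15 = ω_9^6 = e^(-2πi·6/9)

ω_9^15 = ω_9^6 = -0.5000+0.8660i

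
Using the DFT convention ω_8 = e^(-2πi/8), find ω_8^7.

ω_8^7 = e^(-2πi·7/8)
= cos(-2π·7/8) + i·sin(-2π·7/8)
= cos(-14π/8) + i·sin(-14π/8)

ω_8^7 = cos(-14π/8) + i·sin(-14π/8) = 0.7071+0.7071i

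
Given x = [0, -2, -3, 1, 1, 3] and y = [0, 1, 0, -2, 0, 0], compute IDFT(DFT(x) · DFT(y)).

(x ⊛ y)[n] = Σ(m=0 to 5) x[m] · y[(n-m) mod 6]

Computing each output sample:
(x ⊛ y)[0] = 1
(x ⊛ y)[1] = -2
(x ⊛ y)[2] = -8
(x ⊛ y)[3] = -3
(x ⊛ y)[4] = 5
(x ⊛ y)[5] = 7

x ⊛ y = [1, -2, -8, -3, 5, 7]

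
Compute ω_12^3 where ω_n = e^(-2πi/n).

ω_12^3 = e^(-2πi·3/12)
= cos(-2π·3/12) + i·sin(-2π·3/12)
= cos(-6π/12) + i·sin(-6π/12)

ω_12^3 = cos(-6π/12) + i·sin(-6π/12) = -1i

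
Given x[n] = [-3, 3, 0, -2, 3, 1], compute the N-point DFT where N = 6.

X[k] = Σ(n=0 to 5) x[n] · ω_6^(nk)
where ω_6 = e^(-2πi/6)

Computing each X[k]:
X[0] = 2
X[1] = -0.5000+0.8660i
X[2] = -8.5000-4.3301i
X[3] = -2
X[4] = -8.5000+4.3301i
X[5] = -0.5000-0.8660i

X = [2, -0.5000+0.8660i, -8.5000-4.3301i, -2, -8.5000+4.3301i, -0.5000-0.8660i]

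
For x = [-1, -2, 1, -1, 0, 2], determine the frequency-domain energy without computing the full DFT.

Parseval: Σ|x[n]|² = (1/N)Σ|X[k]|², so Σ|X[k]|² = N·Σ|x[n]|² = 6·11.0000

Σ|X[k]|² = N·Σ|x[n]|² = 6·11.0000 = 66.0000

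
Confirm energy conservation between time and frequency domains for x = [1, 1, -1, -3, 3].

Time domain:
Σ|x[n]|² = |1|² + |1|² + |-1|² + |-3|² + |3|² = 21.0000

Frequency domain:
(1/5)Σ|X[k]|² = (1/5)(|1|² + |5.4721+0.7265i|² + |-3.4721+3.0777i|² + |-3.4721-3.0777i|² + |5.4721-0.7265i|²) = (1/5)·105.0000 = 21.0000

Both sides agree, confirming Parseval's theorem.

Σ|x[n]|² = (1/N)Σ|X[k]|² = 21.0000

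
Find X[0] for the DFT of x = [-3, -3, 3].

X[0] = Σ(n=0 to 2) x[n] · ω_3^0 = Σ x[n]
= (-3) + (-3) + (3)

X[0] = -3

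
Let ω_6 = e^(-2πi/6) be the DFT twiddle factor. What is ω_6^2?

ω_6^2 = e^(-2πi·2/6)
= cos(-2π·2/6) + i·sin(-2π·2/6)
= cos(-4π/6) + i·sin(-4π/6)

ω_6^2 = cos(-4π/6) + i·sin(-4π/6) = -0.5000-0.8660i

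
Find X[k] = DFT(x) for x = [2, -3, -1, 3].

X[k] = Σ(n=0 to 3) x[n] · ω_4^(nk)
where ω_4 = e^(-2πi/4)

Computing each X[k]:
X[0] = 1
X[1] = 3+6i
X[2] = 1
X[3] = 3-6i

X = [1, 3+6i, 1, 3-6i]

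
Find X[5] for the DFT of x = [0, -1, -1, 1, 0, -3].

X[5] = Σ(n=0 to 5) x[n] · ω_6^(5n) where ω_6 = e^(-2πi/6)
= (0)·ω_6^0 + (-1)·ω_6^5 + (-1)·ω_6^10 + (1)·ω_6^15 + (0)·ω_6^20 + (-3)·ω_6^25

X[5] = -2.5000+0.8660i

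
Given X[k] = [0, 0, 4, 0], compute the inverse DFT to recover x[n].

x[n] = (1/4) Σ(k=0 to 3) X[k] · e^(2πikn/4)

Computing each x[n]:
x[0] = 1
x[1] = -1
x[2] = 1
x[3] = -1

x = [1, -1, 1, -1]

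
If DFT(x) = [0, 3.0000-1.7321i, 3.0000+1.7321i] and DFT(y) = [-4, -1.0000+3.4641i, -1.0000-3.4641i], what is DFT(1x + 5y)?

By linearity: DFT(1x + 5y) = 1·DFT(x) + 5·DFT(y)
= 1·[0, 3.0000-1.7321i, 3.0000+1.7321i] + 5·[-4, -1.0000+3.4641i, -1.0000-3.4641i]

Computing element-wise:
Z[0] = 1·(0) + 5·(-4) = -20
Z[1] = 1·(3.0000-1.7321i) + 5·(-1.0000+3.4641i) = -2.0000+15.5884i
Z[2] = 1·(3.0000+1.7321i) + 5·(-1.0000-3.4641i) = -2.0000-15.5884i

DFT(1x + 5y) = 1·X + 5·Y = [-20, -2.0000+15.5884i, -2.0000-15.5884i]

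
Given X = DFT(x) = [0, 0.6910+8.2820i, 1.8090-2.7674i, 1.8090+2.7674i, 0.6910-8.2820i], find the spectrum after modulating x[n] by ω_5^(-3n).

Modulation property: DFT(ω_5^(-3n)·x[n]) = X[(k-3) mod 5], so circularly shift X by 3 positions.

X[k-3] = [1.8090-2.7674i, 1.8090+2.7674i, 0.6910-8.2820i, 0, 0.6910+8.2820i]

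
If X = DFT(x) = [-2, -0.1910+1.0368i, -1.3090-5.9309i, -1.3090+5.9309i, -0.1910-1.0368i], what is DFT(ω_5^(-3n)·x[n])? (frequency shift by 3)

Modulation property: DFT(ω_5^(-3n)·x[n]) = X[(k-3) mod 5], so circularly shift X by 3 positions.

X[k-3] = [-1.3090-5.9309i, -1.3090+5.9309i, -0.1910-1.0368i, -2, -0.1910+1.0368i]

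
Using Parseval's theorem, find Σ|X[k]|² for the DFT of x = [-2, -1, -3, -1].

Parseval: Σ|x[n]|² = (1/N)Σ|X[k]|², so Σ|X[k]|² = N·Σ|x[n]|² = 4·15.0000

Σ|X[k]|² = N·Σ|x[n]|² = 4·15.0000 = 60.0000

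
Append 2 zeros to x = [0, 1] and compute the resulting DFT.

Original 2-point DFT: [1, -1]
Zero-padded 4-point DFT provides frequency interpolation.

DFT_4([x, 0, ...]) = [1, -1i, -1, 1i]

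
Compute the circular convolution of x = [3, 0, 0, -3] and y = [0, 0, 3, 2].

(x ⊛ y)[n] = Σ(m=0 to 3) x[m] · y[(n-m) mod 4]

Computing each output sample:
(x ⊛ y)[0] = 0
(x ⊛ y)[1] = -9
(x ⊛ y)[2] = 3
(x ⊛ y)[3] = 6

x ⊛ y = [0, -9, 3, 6]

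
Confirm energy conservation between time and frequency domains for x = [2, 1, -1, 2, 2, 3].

Time domain:
Σ|x[n]|² = |2|² + |1|² + |-1|² + |2|² + |2|² + |3|² = 23.0000

Frequency domain:
(1/6)Σ|X[k]|² = (1/6)(|9|² + |1.5000+4.3301i|² + |1.5000-0.8660i|² + |-3|² + |1.5000+0.8660i|² + |1.5000-4.3301i|²) = (1/6)·138.0000 = 23.0000

Both sides agree, confirming Parseval's theorem.

Σ|x[n]|² = (1/N)Σ|X[k]|² = 23.0000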